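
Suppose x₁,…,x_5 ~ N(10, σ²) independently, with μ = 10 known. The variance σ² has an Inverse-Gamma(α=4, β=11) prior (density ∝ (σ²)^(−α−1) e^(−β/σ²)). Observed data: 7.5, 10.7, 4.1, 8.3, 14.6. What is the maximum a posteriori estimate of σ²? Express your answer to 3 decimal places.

σ̂²_MAP = 5.840

Sum of squared deviations about the known mean: SS = (7.5−10)² + (10.7−10)² + (4.1−10)² + (8.3−10)² + (14.6−10)² = 65.6.
The Normal likelihood contributes (σ²)^(−n/2) exp(−SS/(2σ²)), so the posterior is Inverse-Gamma(α + n/2, β + SS/2) = Inverse-Gamma(6.5, 43.8).
The mode of Inverse-Gamma(a, b) is b/(a+1) = 43.8/7.5 ≈ 5.840.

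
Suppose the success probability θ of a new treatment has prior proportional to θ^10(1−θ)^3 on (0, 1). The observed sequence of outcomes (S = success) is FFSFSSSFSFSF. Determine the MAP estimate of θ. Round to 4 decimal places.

The prior density ∝ θ^10(1−θ)^3 is the kernel of Beta(11, 4).
Data: 6 successes in 12 trials (from the sequence). The binomial likelihood contributes θ^6(1−θ)^6, so the posterior is Beta(11+6, 4+6) = Beta(17, 10).
For Beta(a, b) with a, b > 1 the mode is (a−1)/(a+b−2) = 16/25 ≈ 0.6400.

θ̂_MAP = 0.6400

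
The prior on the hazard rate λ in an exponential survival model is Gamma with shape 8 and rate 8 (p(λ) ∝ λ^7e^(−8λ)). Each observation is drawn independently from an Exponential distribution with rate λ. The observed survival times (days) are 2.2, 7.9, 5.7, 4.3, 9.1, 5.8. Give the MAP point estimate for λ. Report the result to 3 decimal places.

λ̂_MAP = 0.302

The Exponential(rate=λ) likelihood is ∝ λ^n e^(−λΣtᵢ). Here n = 6 and Σtᵢ = 2.2 + 7.9 + 5.7 + 4.3 + 9.1 + 5.8 = 35.
Posterior ∝ λ^7e^(−8λ) · λ^6e^(−35λ) = λ^13e^(−43λ), i.e. Gamma(14, 43).
Mode = (a−1)/b = 13/43 ≈ 0.302.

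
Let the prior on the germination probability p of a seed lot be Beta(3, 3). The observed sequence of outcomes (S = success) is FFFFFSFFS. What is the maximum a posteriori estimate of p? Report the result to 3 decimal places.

p̂_MAP = 0.308

Prior: Beta(3, 3).
Data: 2 successes in 9 trials (from the sequence). The binomial likelihood contributes p^2(1−p)^7, so the posterior is Beta(3+2, 3+7) = Beta(5, 10).
For Beta(a, b) with a, b > 1 the mode is (a−1)/(a+b−2) = 4/13 ≈ 0.308.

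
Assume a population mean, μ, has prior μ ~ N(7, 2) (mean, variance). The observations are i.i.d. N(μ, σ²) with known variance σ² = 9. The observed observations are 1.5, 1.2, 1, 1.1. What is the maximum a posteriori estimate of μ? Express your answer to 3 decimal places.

n = 4; x̄ = (1.5 + 1.2 + 1 + 1.1)/4 = 4.8/4 = 1.2.
For a Normal prior and Normal likelihood with known variance, the posterior is Normal; its mode equals its mean, the precision-weighted average.
Prior precision 1/σ₀² = 1/2 = 0.5; data precision n/σ² = 4/9.
μ̂ = (0.5·7 + (4/9)·1.2) / (0.5 + 4/9) = (121/30)/(17/18) = 363/85 ≈ 4.271.

μ̂_MAP = 4.271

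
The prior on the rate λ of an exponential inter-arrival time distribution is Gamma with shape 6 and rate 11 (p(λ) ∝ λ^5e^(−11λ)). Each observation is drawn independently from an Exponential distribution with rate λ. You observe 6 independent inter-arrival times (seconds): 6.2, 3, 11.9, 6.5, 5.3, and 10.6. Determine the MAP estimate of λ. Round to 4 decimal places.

λ̂_MAP = 0.2018

The Exponential(rate=λ) likelihood is ∝ λ^n e^(−λΣtᵢ). Here n = 6 and Σtᵢ = 6.2 + 3 + 11.9 + 6.5 + 5.3 + 10.6 = 43.5.
Posterior ∝ λ^5e^(−11λ) · λ^6e^(−43.5λ) = λ^11e^(−54.5λ), i.e. Gamma(12, 54.5).
Mode = (a−1)/b = 11/54.5 ≈ 0.2018.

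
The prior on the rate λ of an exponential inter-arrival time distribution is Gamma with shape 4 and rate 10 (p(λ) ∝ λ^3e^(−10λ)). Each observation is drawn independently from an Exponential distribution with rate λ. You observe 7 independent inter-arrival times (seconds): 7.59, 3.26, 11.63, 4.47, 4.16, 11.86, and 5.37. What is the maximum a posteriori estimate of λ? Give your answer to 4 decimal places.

λ̂_MAP = 0.1714

The Exponential(rate=λ) likelihood is ∝ λ^n e^(−λΣtᵢ). Here n = 7 and Σtᵢ = 7.59 + 3.26 + 11.63 + 4.47 + 4.16 + 11.86 + 5.37 = 48.34.
Posterior ∝ λ^3e^(−10λ) · λ^7e^(−48.34λ) = λ^10e^(−58.34λ), i.e. Gamma(11, 58.34).
Mode = (a−1)/b = 10/58.34 ≈ 0.1714.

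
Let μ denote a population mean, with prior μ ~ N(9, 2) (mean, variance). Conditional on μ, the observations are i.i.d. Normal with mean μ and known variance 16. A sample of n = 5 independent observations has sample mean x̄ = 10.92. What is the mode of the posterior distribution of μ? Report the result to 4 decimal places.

μ̂_MAP = 9.7385

n = 5, x̄ = 10.92.
For a Normal prior and Normal likelihood with known variance, the posterior is Normal; its mode equals its mean, the precision-weighted average.
Prior precision 1/σ₀² = 1/2 = 0.5; data precision n/σ² = 5/16 = 0.3125.
μ̂ = (0.5·9 + 0.3125·10.92) / (0.5 + 0.3125) = 7.9125/0.8125 = 633/65 ≈ 9.7385.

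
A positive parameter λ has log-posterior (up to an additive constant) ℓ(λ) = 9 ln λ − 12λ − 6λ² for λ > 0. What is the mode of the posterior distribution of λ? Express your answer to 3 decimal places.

ℓ'(λ) = 9/λ − 12 − 12λ. Setting this to zero and multiplying by λ: 12λ² + 12λ − 9 = 0.
λ = (−12 + √(12² + 4·12·9)) / (2·12) = (−12 + √576) / 24 = (−12 + 24)/24 = 1/2.
ℓ''(λ) = −9/λ² − 12 < 0, confirming a maximum.

λ̂_MAP = 0.500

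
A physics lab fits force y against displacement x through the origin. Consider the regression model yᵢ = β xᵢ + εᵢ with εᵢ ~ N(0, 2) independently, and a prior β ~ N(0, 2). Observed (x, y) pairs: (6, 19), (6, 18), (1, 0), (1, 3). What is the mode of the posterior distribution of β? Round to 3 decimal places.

log p(β | y) = −Σ(yᵢ − βxᵢ)²/(2·2) − β²/(2·2) + const.
Setting the derivative to zero: Σxᵢ(yᵢ − βxᵢ)/2 − β/2 = 0, so β = Σxᵢyᵢ / (Σxᵢ² + σ²/τ²).
Σxᵢyᵢ = 6·19 + 6·18 + 1·0 + 1·3 = 225; Σxᵢ² = 74; σ²/τ² = 1.
β̂_MAP = 225 / (74 + 1) = 225/75 ≈ 3.000.

β̂_MAP = 3.000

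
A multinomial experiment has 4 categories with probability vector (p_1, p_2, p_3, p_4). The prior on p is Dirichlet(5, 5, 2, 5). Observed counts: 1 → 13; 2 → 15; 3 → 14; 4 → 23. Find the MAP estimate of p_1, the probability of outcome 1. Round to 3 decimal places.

The posterior is Dirichlet(αᵢ + nᵢ) = Dirichlet(18, 20, 16, 28).
For a Dirichlet(a₁,…,a_K) with all aᵢ > 1, the mode has j-th component (aⱼ − 1)/(Σaᵢ − K).
Here Σaᵢ = 82 and K = 4, so p_1 = (18 − 1)/(82 − 4) = 17/78 ≈ 0.218.

MAP estimate: 0.218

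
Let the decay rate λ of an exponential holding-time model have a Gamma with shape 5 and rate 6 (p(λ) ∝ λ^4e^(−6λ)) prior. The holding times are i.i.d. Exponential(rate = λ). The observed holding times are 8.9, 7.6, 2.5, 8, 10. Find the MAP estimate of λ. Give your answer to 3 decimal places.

λ̂_MAP = 0.209

The Exponential(rate=λ) likelihood is ∝ λ^n e^(−λΣtᵢ). Here n = 5 and Σtᵢ = 8.9 + 7.6 + 2.5 + 8 + 10 = 37.
Posterior ∝ λ^4e^(−6λ) · λ^5e^(−37λ) = λ^9e^(−43λ), i.e. Gamma(10, 43).
Mode = (a−1)/b = 9/43 ≈ 0.209.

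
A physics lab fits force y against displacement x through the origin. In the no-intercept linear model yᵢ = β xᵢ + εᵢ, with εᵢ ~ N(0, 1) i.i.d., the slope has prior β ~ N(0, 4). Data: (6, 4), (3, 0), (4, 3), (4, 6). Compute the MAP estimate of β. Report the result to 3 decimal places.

log p(β | y) = −Σ(yᵢ − βxᵢ)²/(2·1) − β²/(2·4) + const.
Setting the derivative to zero: Σxᵢ(yᵢ − βxᵢ)/1 − β/4 = 0, so β = Σxᵢyᵢ / (Σxᵢ² + σ²/τ²).
Σxᵢyᵢ = 6·4 + 3·0 + 4·3 + 4·6 = 60; Σxᵢ² = 77; σ²/τ² = 0.25.
β̂_MAP = 60 / (77 + 0.25) = 60/77.25 ≈ 0.777.

β̂_MAP = 0.777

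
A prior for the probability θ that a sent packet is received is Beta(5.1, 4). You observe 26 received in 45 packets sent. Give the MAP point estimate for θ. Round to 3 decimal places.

Prior: Beta(5.1, 4).
Data: 26 successes in 45 trials. The binomial likelihood contributes θ^26(1−θ)^19, so the posterior is Beta(5.1+26, 4+19) = Beta(31.1, 23).
For Beta(a, b) with a, b > 1 the mode is (a−1)/(a+b−2) = 30.1/52.1 ≈ 0.578.

θ̂_MAP = 0.578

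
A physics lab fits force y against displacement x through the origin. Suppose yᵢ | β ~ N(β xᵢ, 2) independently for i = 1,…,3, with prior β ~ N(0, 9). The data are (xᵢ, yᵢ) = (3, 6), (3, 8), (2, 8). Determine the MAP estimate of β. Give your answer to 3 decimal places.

log p(β | y) = −Σ(yᵢ − βxᵢ)²/(2·2) − β²/(2·9) + const.
Setting the derivative to zero: Σxᵢ(yᵢ − βxᵢ)/2 − β/9 = 0, so β = Σxᵢyᵢ / (Σxᵢ² + σ²/τ²).
Σxᵢyᵢ = 3·6 + 3·8 + 2·8 = 58; Σxᵢ² = 22; σ²/τ² = 2/9.
β̂_MAP = 58 / (22 + 2/9) = 58/(200/9) = 261/100 ≈ 2.610.

β̂_MAP = 2.610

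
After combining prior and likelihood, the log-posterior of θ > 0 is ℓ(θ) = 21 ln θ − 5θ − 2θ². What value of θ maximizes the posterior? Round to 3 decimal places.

ℓ'(θ) = 21/θ − 5 − 4θ. Setting this to zero and multiplying by θ: 4θ² + 5θ − 21 = 0.
θ = (−5 + √(5² + 4·4·21)) / (2·4) = (−5 + √361) / 8 = (−5 + 19)/8 = 7/4.
ℓ''(θ) = −21/θ² − 4 < 0, confirming a maximum.

θ̂_MAP = 1.750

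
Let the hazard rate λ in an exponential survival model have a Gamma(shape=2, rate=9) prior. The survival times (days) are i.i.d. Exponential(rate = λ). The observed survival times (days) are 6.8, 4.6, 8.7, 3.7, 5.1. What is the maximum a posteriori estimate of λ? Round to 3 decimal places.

λ̂_MAP = 0.158

The Exponential(rate=λ) likelihood is ∝ λ^n e^(−λΣtᵢ). Here n = 5 and Σtᵢ = 6.8 + 4.6 + 8.7 + 3.7 + 5.1 = 28.9.
Posterior ∝ λe^(−9λ) · λ^5e^(−28.9λ) = λ^6e^(−37.9λ), i.e. Gamma(7, 37.9).
Mode = (a−1)/b = 6/37.9 ≈ 0.158.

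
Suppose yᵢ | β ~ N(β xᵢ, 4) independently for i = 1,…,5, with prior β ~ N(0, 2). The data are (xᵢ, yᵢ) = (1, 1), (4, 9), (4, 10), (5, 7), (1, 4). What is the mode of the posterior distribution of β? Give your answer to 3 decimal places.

log p(β | y) = −Σ(yᵢ − βxᵢ)²/(2·4) − β²/(2·2) + const.
Setting the derivative to zero: Σxᵢ(yᵢ − βxᵢ)/4 − β/2 = 0, so β = Σxᵢyᵢ / (Σxᵢ² + σ²/τ²).
Σxᵢyᵢ = 1·1 + 4·9 + 4·10 + 5·7 + 1·4 = 116; Σxᵢ² = 59; σ²/τ² = 2.
β̂_MAP = 116 / (59 + 2) = 116/61 ≈ 1.902.

β̂_MAP = 1.902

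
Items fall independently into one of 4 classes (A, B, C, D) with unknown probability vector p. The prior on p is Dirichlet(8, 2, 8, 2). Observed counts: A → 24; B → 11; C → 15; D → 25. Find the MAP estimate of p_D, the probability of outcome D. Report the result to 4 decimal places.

MAP estimate of p_D = 0.2857

The posterior is Dirichlet(αᵢ + nᵢ) = Dirichlet(32, 13, 23, 27).
For a Dirichlet(a₁,…,a_K) with all aᵢ > 1, the mode has j-th component (aⱼ − 1)/(Σaᵢ − K).
Here Σaᵢ = 95 and K = 4, so p_D = (27 − 1)/(95 − 4) = 26/91 ≈ 0.2857.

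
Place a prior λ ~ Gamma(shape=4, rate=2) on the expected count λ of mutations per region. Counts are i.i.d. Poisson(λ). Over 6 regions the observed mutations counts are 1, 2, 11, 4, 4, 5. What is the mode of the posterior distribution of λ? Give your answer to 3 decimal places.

Σxᵢ = 1+2+11+4+4+5 = 27, with n = 6.
Posterior ∝ λ^3e^(−2λ) · λ^27e^(−6λ) = λ^30e^(−8λ), i.e. Gamma(shape=31, rate=8).
The mode of a Gamma(a, b) with a ≥ 1 (shape–rate) is (a−1)/b = 30/8 ≈ 3.750.

λ̂_MAP = 3.750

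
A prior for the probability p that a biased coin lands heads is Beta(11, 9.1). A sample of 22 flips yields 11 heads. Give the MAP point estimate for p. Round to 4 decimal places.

Prior: Beta(11, 9.1).
Data: 11 successes in 22 trials. The binomial likelihood contributes p^11(1−p)^11, so the posterior is Beta(11+11, 9.1+11) = Beta(22, 20.1).
For Beta(a, b) with a, b > 1 the mode is (a−1)/(a+b−2) = 21/40.1 ≈ 0.5237.

p̂_MAP = 0.5237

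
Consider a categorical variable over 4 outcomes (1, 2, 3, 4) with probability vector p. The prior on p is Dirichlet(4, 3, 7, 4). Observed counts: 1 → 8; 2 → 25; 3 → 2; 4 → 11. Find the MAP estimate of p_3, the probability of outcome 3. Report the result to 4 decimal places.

MAP estimate: 0.1333

The posterior is Dirichlet(αᵢ + nᵢ) = Dirichlet(12, 28, 9, 15).
For a Dirichlet(a₁,…,a_K) with all aᵢ > 1, the mode has j-th component (aⱼ − 1)/(Σaᵢ − K).
Here Σaᵢ = 64 and K = 4, so p_3 = (9 − 1)/(64 − 4) = 8/60 ≈ 0.1333.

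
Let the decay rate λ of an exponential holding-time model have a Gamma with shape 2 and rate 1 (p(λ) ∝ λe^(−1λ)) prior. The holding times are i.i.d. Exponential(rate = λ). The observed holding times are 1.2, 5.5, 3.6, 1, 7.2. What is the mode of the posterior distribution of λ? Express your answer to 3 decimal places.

λ̂_MAP = 0.308

The Exponential(rate=λ) likelihood is ∝ λ^n e^(−λΣtᵢ). Here n = 5 and Σtᵢ = 1.2 + 5.5 + 3.6 + 1 + 7.2 = 18.5.
Posterior ∝ λe^(−1λ) · λ^5e^(−18.5λ) = λ^6e^(−19.5λ), i.e. Gamma(7, 19.5).
Mode = (a−1)/b = 6/19.5 ≈ 0.308.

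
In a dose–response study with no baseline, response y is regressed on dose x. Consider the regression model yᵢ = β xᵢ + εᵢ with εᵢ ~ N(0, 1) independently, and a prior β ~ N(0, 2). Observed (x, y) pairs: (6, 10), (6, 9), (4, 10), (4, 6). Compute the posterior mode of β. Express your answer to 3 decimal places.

β̂_MAP = 1.703

log p(β | y) = −Σ(yᵢ − βxᵢ)²/(2·1) − β²/(2·2) + const.
Setting the derivative to zero: Σxᵢ(yᵢ − βxᵢ)/1 − β/2 = 0, so β = Σxᵢyᵢ / (Σxᵢ² + σ²/τ²).
Σxᵢyᵢ = 6·10 + 6·9 + 4·10 + 4·6 = 178; Σxᵢ² = 104; σ²/τ² = 0.5.
β̂_MAP = 178 / (104 + 0.5) = 178/104.5 ≈ 1.703.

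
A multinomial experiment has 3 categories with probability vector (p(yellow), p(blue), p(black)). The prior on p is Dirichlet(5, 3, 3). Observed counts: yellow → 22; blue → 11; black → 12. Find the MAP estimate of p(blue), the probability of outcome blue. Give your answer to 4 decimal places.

MAP estimate of p(blue) = 0.2453

The posterior is Dirichlet(αᵢ + nᵢ) = Dirichlet(27, 14, 15).
For a Dirichlet(a₁,…,a_K) with all aᵢ > 1, the mode has j-th component (aⱼ − 1)/(Σaᵢ − K).
Here Σaᵢ = 56 and K = 3, so p(blue) = (14 − 1)/(56 − 3) = 13/53 ≈ 0.2453.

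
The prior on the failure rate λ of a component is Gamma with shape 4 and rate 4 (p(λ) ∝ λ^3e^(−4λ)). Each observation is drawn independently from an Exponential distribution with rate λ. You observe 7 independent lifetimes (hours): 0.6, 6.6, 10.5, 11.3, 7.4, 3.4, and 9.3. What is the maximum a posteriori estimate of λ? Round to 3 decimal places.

The Exponential(rate=λ) likelihood is ∝ λ^n e^(−λΣtᵢ). Here n = 7 and Σtᵢ = 0.6 + 6.6 + 10.5 + 11.3 + 7.4 + 3.4 + 9.3 = 49.1.
Posterior ∝ λ^3e^(−4λ) · λ^7e^(−49.1λ) = λ^10e^(−53.1λ), i.e. Gamma(11, 53.1).
Mode = (a−1)/b = 10/53.1 ≈ 0.188.

λ̂_MAP = 0.188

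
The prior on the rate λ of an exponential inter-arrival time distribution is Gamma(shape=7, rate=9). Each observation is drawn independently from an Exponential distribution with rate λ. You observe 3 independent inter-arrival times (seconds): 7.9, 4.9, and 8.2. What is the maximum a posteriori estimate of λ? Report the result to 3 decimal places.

The Exponential(rate=λ) likelihood is ∝ λ^n e^(−λΣtᵢ). Here n = 3 and Σtᵢ = 7.9 + 4.9 + 8.2 = 21.
Posterior ∝ λ^6e^(−9λ) · λ^3e^(−21λ) = λ^9e^(−30λ), i.e. Gamma(10, 30).
Mode = (a−1)/b = 9/30 ≈ 0.300.

λ̂_MAP = 0.300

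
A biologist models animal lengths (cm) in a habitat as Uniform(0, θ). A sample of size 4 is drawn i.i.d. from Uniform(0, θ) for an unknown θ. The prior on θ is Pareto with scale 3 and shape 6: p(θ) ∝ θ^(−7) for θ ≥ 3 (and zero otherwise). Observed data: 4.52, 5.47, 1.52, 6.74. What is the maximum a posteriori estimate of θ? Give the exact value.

θ̂_MAP = 6.74

The Uniform(0, θ) likelihood is θ^(−n) for θ ≥ max(xᵢ), zero otherwise. Here max(xᵢ) = 6.74.
Posterior ∝ θ^(−7) · θ^(−4) = θ^(−11) on θ ≥ max(3, 6.74) = 6.74.
This density is strictly decreasing in θ, so the posterior mode lies at the lower boundary of the support.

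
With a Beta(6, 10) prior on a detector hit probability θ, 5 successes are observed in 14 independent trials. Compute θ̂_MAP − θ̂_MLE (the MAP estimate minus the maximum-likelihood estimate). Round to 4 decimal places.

Posterior is Beta(11, 19); MAP = (11−1)/(30−2) = 10/28 ≈ 0.35714.
MLE ignores the prior: θ̂_MLE = k/n = 5/14 ≈ 0.35714.
Difference = 10/28 − 5/14 = 0 ≈ 0.0000.

MAP − MLE = 0.0000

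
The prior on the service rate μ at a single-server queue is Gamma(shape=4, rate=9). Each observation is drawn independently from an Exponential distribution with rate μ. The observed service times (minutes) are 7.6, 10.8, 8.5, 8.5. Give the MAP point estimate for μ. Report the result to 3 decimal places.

The Exponential(rate=μ) likelihood is ∝ μ^n e^(−μΣtᵢ). Here n = 4 and Σtᵢ = 7.6 + 10.8 + 8.5 + 8.5 = 35.4.
Posterior ∝ μ^3e^(−9μ) · μ^4e^(−35.4μ) = μ^7e^(−44.4μ), i.e. Gamma(8, 44.4).
Mode = (a−1)/b = 7/44.4 ≈ 0.158.

μ̂_MAP = 0.158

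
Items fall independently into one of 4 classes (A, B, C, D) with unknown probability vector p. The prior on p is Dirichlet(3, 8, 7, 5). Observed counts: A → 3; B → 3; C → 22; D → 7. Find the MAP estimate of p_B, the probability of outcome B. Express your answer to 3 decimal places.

The posterior is Dirichlet(αᵢ + nᵢ) = Dirichlet(6, 11, 29, 12).
For a Dirichlet(a₁,…,a_K) with all aᵢ > 1, the mode has j-th component (aⱼ − 1)/(Σaᵢ − K).
Here Σaᵢ = 58 and K = 4, so p_B = (11 − 1)/(58 − 4) = 10/54 ≈ 0.185.

MAP estimate of p_B = 0.185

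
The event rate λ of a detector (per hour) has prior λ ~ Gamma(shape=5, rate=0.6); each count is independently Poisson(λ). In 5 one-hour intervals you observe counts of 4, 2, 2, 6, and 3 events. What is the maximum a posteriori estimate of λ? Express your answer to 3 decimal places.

λ̂_MAP = 3.750

Σxᵢ = 4+2+2+6+3 = 17, with n = 5.
Posterior ∝ λ^4e^(−0.6λ) · λ^17e^(−5λ) = λ^21e^(−5.6λ), i.e. Gamma(shape=22, rate=5.6).
The mode of a Gamma(a, b) with a ≥ 1 (shape–rate) is (a−1)/b = 21/5.6 ≈ 3.750.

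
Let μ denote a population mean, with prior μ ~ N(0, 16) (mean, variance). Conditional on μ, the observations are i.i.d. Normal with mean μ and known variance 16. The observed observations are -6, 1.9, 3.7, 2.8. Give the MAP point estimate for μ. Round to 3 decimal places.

μ̂_MAP = 0.480

n = 4; x̄ = ((-6) + 1.9 + 3.7 + 2.8)/4 = 2.4/4 = 0.6.
For a Normal prior and Normal likelihood with known variance, the posterior is Normal; its mode equals its mean, the precision-weighted average.
Prior precision 1/σ₀² = 1/16 = 0.0625; data precision n/σ² = 4/16 = 0.25.
μ̂ = (0.0625·0 + 0.25·0.6) / (0.0625 + 0.25) = 0.15/0.3125 = 0.480.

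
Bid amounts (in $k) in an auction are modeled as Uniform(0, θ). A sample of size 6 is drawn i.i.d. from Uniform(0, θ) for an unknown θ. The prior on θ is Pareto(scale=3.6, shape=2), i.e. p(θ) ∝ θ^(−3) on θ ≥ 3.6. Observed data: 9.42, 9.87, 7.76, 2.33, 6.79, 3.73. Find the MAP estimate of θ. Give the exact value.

θ̂_MAP = 9.87

The Uniform(0, θ) likelihood is θ^(−n) for θ ≥ max(xᵢ), zero otherwise. Here max(xᵢ) = 9.87.
Posterior ∝ θ^(−3) · θ^(−6) = θ^(−9) on θ ≥ max(3.6, 9.87) = 9.87.
This density is strictly decreasing in θ, so the posterior mode lies at the lower boundary of the support.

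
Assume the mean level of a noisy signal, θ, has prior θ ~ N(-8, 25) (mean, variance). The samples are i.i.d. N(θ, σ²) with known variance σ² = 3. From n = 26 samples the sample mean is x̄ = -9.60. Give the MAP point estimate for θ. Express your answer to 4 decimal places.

n = 26, x̄ = -9.60.
For a Normal prior and Normal likelihood with known variance, the posterior is Normal; its mode equals its mean, the precision-weighted average.
Prior precision 1/σ₀² = 1/25 = 0.04; data precision n/σ² = 26/3.
θ̂ = (0.04·(-8) + (26/3)·(-9.6)) / (0.04 + 26/3) = (-83.52)/(653/75) = -6264/653 ≈ -9.5926.

θ̂_MAP = -9.5926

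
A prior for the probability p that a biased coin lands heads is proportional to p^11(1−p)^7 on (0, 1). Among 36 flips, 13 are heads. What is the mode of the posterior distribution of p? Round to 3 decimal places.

The prior density ∝ p^11(1−p)^7 is the kernel of Beta(12, 8).
Data: 13 successes in 36 trials. The binomial likelihood contributes p^13(1−p)^23, so the posterior is Beta(12+13, 8+23) = Beta(25, 31).
For Beta(a, b) with a, b > 1 the mode is (a−1)/(a+b−2) = 24/54 ≈ 0.444.

p̂_MAP = 0.444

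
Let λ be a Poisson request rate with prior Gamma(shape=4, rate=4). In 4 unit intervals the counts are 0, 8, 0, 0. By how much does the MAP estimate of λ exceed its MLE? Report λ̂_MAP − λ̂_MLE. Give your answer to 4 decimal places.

MAP − MLE = -0.6250

Σxᵢ = 8. Posterior is Gamma(12, 8); MAP = (12−1)/8 = 11/8 ≈ 1.37500.
MLE = x̄ = 8/4 ≈ 2.00000.
Difference = 11/8 − 8/4 = -5/8 ≈ -0.6250.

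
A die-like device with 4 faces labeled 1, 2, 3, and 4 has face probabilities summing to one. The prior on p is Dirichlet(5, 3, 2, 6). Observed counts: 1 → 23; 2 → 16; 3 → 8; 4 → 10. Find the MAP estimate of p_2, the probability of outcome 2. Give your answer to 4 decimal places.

MAP estimate: 0.2609

The posterior is Dirichlet(αᵢ + nᵢ) = Dirichlet(28, 19, 10, 16).
For a Dirichlet(a₁,…,a_K) with all aᵢ > 1, the mode has j-th component (aⱼ − 1)/(Σaᵢ − K).
Here Σaᵢ = 73 and K = 4, so p_2 = (19 − 1)/(73 − 4) = 18/69 ≈ 0.2609.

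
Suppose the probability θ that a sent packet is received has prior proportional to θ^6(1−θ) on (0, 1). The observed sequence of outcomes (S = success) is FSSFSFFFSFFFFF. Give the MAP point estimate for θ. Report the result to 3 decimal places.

The prior density ∝ θ^6(1−θ)^1 is the kernel of Beta(7, 2).
Data: 4 successes in 14 trials (from the sequence). The binomial likelihood contributes θ^4(1−θ)^10, so the posterior is Beta(7+4, 2+10) = Beta(11, 12).
For Beta(a, b) with a, b > 1 the mode is (a−1)/(a+b−2) = 10/21 ≈ 0.476.

θ̂_MAP = 0.476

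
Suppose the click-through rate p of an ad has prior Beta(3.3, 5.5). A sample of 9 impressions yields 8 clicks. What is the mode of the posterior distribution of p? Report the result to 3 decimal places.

p̂_MAP = 0.652

Prior: Beta(3.3, 5.5).
Data: 8 successes in 9 trials. The binomial likelihood contributes p^8(1−p)^1, so the posterior is Beta(3.3+8, 5.5+1) = Beta(11.3, 6.5).
For Beta(a, b) with a, b > 1 the mode is (a−1)/(a+b−2) = 10.3/15.8 ≈ 0.652.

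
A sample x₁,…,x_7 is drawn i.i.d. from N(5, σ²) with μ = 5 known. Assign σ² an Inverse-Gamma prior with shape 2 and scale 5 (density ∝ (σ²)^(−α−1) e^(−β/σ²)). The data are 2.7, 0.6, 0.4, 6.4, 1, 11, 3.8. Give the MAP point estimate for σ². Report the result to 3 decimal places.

Sum of squared deviations about the known mean: SS = (2.7−5)² + (0.6−5)² + (0.4−5)² + (6.4−5)² + (1−5)² + (11−5)² + (3.8−5)² = 101.21.
The Normal likelihood contributes (σ²)^(−n/2) exp(−SS/(2σ²)), so the posterior is Inverse-Gamma(α + n/2, β + SS/2) = Inverse-Gamma(5.5, 55.605).
The mode of Inverse-Gamma(a, b) is b/(a+1) = 55.605/6.5 ≈ 8.555.

σ̂²_MAP = 8.555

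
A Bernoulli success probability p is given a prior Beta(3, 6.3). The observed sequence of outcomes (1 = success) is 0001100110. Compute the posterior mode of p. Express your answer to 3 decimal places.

p̂_MAP = 0.347

Prior: Beta(3, 6.3).
Data: 4 successes in 10 trials (from the sequence). The binomial likelihood contributes p^4(1−p)^6, so the posterior is Beta(3+4, 6.3+6) = Beta(7, 12.3).
For Beta(a, b) with a, b > 1 the mode is (a−1)/(a+b−2) = 6/17.3 ≈ 0.347.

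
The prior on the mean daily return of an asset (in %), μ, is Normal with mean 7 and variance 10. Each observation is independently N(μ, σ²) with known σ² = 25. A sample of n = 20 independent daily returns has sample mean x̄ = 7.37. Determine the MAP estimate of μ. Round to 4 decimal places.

μ̂_MAP = 7.3289

n = 20, x̄ = 7.37.
For a Normal prior and Normal likelihood with known variance, the posterior is Normal; its mode equals its mean, the precision-weighted average.
Prior precision 1/σ₀² = 1/10 = 0.1; data precision n/σ² = 20/25 = 0.8.
μ̂ = (0.1·7 + 0.8·7.37) / (0.1 + 0.8) = 6.596/0.9 = 1649/225 ≈ 7.3289.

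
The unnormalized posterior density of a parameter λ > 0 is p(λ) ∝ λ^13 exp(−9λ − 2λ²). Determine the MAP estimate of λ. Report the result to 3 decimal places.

λ̂_MAP = 1.000

ℓ'(λ) = 13/λ − 9 − 4λ. Setting this to zero and multiplying by λ: 4λ² + 9λ − 13 = 0.
λ = (−9 + √(9² + 4·4·13)) / (2·4) = (−9 + √289) / 8 = (−9 + 17)/8 = 1.
ℓ''(λ) = −13/λ² − 4 < 0, confirming a maximum.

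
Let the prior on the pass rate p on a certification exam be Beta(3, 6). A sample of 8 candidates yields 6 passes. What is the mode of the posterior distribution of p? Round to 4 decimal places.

Prior: Beta(3, 6).
Data: 6 successes in 8 trials. The binomial likelihood contributes p^6(1−p)^2, so the posterior is Beta(3+6, 6+2) = Beta(9, 8).
For Beta(a, b) with a, b > 1 the mode is (a−1)/(a+b−2) = 8/15 ≈ 0.5333.

p̂_MAP = 0.5333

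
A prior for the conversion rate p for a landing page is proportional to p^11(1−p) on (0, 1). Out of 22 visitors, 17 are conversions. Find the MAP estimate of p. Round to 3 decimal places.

p̂_MAP = 0.824

The prior density ∝ p^11(1−p)^1 is the kernel of Beta(12, 2).
Data: 17 successes in 22 trials. The binomial likelihood contributes p^17(1−p)^5, so the posterior is Beta(12+17, 2+5) = Beta(29, 7).
For Beta(a, b) with a, b > 1 the mode is (a−1)/(a+b−2) = 28/34 ≈ 0.824.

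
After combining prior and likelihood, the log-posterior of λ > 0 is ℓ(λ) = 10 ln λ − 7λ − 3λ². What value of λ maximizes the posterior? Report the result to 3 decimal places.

ℓ'(λ) = 10/λ − 7 − 6λ. Setting this to zero and multiplying by λ: 6λ² + 7λ − 10 = 0.
λ = (−7 + √(7² + 4·6·10)) / (2·6) = (−7 + √289) / 12 = (−7 + 17)/12 = 5/6.
ℓ''(λ) = −10/λ² − 6 < 0, confirming a maximum.

λ̂_MAP = 0.833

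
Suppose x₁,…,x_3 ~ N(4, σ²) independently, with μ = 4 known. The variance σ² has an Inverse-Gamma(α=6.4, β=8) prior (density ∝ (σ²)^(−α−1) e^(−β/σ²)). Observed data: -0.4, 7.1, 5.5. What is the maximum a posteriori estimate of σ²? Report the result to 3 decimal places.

σ̂²_MAP = 2.653

Sum of squared deviations about the known mean: SS = (-0.4−4)² + (7.1−4)² + (5.5−4)² = 31.22.
The Normal likelihood contributes (σ²)^(−n/2) exp(−SS/(2σ²)), so the posterior is Inverse-Gamma(α + n/2, β + SS/2) = Inverse-Gamma(7.9, 23.61).
The mode of Inverse-Gamma(a, b) is b/(a+1) = 23.61/8.9 ≈ 2.653.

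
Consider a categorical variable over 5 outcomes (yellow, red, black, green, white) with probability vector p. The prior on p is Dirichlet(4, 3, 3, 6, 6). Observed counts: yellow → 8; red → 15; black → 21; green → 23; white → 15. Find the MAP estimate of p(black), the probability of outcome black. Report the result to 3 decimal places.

MAP estimate of p(black) = 0.232

The posterior is Dirichlet(αᵢ + nᵢ) = Dirichlet(12, 18, 24, 29, 21).
For a Dirichlet(a₁,…,a_K) with all aᵢ > 1, the mode has j-th component (aⱼ − 1)/(Σaᵢ − K).
Here Σaᵢ = 104 and K = 5, so p(black) = (24 − 1)/(104 − 5) = 23/99 ≈ 0.232.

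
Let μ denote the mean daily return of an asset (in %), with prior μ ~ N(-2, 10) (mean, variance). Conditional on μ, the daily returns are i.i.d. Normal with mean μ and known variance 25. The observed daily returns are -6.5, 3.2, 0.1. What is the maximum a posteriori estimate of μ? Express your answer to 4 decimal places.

μ̂_MAP = -1.4909

n = 3; x̄ = ((-6.5) + 3.2 + 0.1)/3 = -3.2/3 = -16/15 ≈ -1.0667.
For a Normal prior and Normal likelihood with known variance, the posterior is Normal; its mode equals its mean, the precision-weighted average.
Prior precision 1/σ₀² = 1/10 = 0.1; data precision n/σ² = 3/25 = 0.12.
μ̂ = (0.1·(-2) + 0.12·(-16/15)) / (0.1 + 0.12) = (-0.328)/0.22 = -82/55 ≈ -1.4909.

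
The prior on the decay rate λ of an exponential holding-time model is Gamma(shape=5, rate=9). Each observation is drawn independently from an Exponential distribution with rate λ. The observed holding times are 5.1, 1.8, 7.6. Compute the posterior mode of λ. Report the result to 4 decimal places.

The Exponential(rate=λ) likelihood is ∝ λ^n e^(−λΣtᵢ). Here n = 3 and Σtᵢ = 5.1 + 1.8 + 7.6 = 14.5.
Posterior ∝ λ^4e^(−9λ) · λ^3e^(−14.5λ) = λ^7e^(−23.5λ), i.e. Gamma(8, 23.5).
Mode = (a−1)/b = 7/23.5 ≈ 0.2979.

λ̂_MAP = 0.2979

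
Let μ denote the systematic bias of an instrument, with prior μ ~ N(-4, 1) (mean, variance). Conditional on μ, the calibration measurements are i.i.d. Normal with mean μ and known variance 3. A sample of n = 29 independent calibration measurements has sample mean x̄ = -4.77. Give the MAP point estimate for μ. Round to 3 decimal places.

μ̂_MAP = -4.698

n = 29, x̄ = -4.77.
For a Normal prior and Normal likelihood with known variance, the posterior is Normal; its mode equals its mean, the precision-weighted average.
Prior precision 1/σ₀² = 1/1 = 1; data precision n/σ² = 29/3.
μ̂ = (1·(-4) + (29/3)·(-4.77)) / (1 + 29/3) = (-50.11)/(32/3) = -4.6978125 ≈ -4.698.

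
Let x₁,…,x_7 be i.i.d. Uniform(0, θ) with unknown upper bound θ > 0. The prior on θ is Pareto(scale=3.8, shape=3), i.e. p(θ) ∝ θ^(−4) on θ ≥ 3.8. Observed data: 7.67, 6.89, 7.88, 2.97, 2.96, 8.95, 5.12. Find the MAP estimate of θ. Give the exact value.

θ̂_MAP = 8.95

The Uniform(0, θ) likelihood is θ^(−n) for θ ≥ max(xᵢ), zero otherwise. Here max(xᵢ) = 8.95.
Posterior ∝ θ^(−4) · θ^(−7) = θ^(−11) on θ ≥ max(3.8, 8.95) = 8.95.
This density is strictly decreasing in θ, so the posterior mode lies at the lower boundary of the support.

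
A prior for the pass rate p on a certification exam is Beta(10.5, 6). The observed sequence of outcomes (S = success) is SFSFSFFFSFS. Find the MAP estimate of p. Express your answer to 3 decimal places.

Prior: Beta(10.5, 6).
Data: 5 successes in 11 trials (from the sequence). The binomial likelihood contributes p^5(1−p)^6, so the posterior is Beta(10.5+5, 6+6) = Beta(15.5, 12).
For Beta(a, b) with a, b > 1 the mode is (a−1)/(a+b−2) = 14.5/25.5 ≈ 0.569.

p̂_MAP = 0.569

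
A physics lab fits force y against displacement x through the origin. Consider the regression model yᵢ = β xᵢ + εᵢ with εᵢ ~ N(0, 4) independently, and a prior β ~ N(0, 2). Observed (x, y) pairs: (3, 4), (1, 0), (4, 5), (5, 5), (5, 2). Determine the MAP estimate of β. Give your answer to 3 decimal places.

log p(β | y) = −Σ(yᵢ − βxᵢ)²/(2·4) − β²/(2·2) + const.
Setting the derivative to zero: Σxᵢ(yᵢ − βxᵢ)/4 − β/2 = 0, so β = Σxᵢyᵢ / (Σxᵢ² + σ²/τ²).
Σxᵢyᵢ = 3·4 + 1·0 + 4·5 + 5·5 + 5·2 = 67; Σxᵢ² = 76; σ²/τ² = 2.
β̂_MAP = 67 / (76 + 2) = 67/78 ≈ 0.859.

β̂_MAP = 0.859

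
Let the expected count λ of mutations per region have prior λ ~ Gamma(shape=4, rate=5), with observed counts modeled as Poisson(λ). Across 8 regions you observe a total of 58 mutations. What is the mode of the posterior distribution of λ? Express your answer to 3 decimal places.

λ̂_MAP = 4.692

Σxᵢ = 58, n = 8.
Posterior ∝ λ^3e^(−5λ) · λ^58e^(−8λ) = λ^61e^(−13λ), i.e. Gamma(shape=62, rate=13).
The mode of a Gamma(a, b) with a ≥ 1 (shape–rate) is (a−1)/b = 61/13 ≈ 4.692.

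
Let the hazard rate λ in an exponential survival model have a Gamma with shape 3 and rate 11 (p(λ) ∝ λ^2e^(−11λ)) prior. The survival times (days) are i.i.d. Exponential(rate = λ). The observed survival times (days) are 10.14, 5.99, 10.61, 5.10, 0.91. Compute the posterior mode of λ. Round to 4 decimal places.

λ̂_MAP = 0.1600

The Exponential(rate=λ) likelihood is ∝ λ^n e^(−λΣtᵢ). Here n = 5 and Σtᵢ = 10.14 + 5.99 + 10.61 + 5.10 + 0.91 = 32.75.
Posterior ∝ λ^2e^(−11λ) · λ^5e^(−32.75λ) = λ^7e^(−43.75λ), i.e. Gamma(8, 43.75).
Mode = (a−1)/b = 7/43.75 ≈ 0.1600.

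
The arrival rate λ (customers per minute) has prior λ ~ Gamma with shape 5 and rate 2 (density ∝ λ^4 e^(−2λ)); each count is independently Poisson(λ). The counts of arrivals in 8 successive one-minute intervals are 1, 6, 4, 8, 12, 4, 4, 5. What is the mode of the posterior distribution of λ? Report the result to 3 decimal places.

Σxᵢ = 1+6+4+8+12+4+4+5 = 44, with n = 8.
Posterior ∝ λ^4e^(−2λ) · λ^44e^(−8λ) = λ^48e^(−10λ), i.e. Gamma(shape=49, rate=10).
The mode of a Gamma(a, b) with a ≥ 1 (shape–rate) is (a−1)/b = 48/10 ≈ 4.800.

λ̂_MAP = 4.800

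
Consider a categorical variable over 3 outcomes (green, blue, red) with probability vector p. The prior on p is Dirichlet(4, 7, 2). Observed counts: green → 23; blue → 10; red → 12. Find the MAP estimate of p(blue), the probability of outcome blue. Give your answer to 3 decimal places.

MAP estimate of p(blue) = 0.291

The posterior is Dirichlet(αᵢ + nᵢ) = Dirichlet(27, 17, 14).
For a Dirichlet(a₁,…,a_K) with all aᵢ > 1, the mode has j-th component (aⱼ − 1)/(Σaᵢ − K).
Here Σaᵢ = 58 and K = 3, so p(blue) = (17 − 1)/(58 − 3) = 16/55 ≈ 0.291.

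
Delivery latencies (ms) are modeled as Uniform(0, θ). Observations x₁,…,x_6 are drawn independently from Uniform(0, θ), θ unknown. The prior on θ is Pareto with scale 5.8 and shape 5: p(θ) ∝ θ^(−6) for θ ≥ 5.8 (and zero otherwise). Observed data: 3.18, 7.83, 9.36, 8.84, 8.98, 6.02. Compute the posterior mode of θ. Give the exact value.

The Uniform(0, θ) likelihood is θ^(−n) for θ ≥ max(xᵢ), zero otherwise. Here max(xᵢ) = 9.36.
Posterior ∝ θ^(−6) · θ^(−6) = θ^(−12) on θ ≥ max(5.8, 9.36) = 9.36.
This density is strictly decreasing in θ, so the posterior mode lies at the lower boundary of the support.

θ̂_MAP = 9.36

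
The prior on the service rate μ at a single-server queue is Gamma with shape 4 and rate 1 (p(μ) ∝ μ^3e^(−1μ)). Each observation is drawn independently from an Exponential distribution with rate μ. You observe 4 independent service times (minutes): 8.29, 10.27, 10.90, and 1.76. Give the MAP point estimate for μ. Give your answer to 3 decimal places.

μ̂_MAP = 0.217

The Exponential(rate=μ) likelihood is ∝ μ^n e^(−μΣtᵢ). Here n = 4 and Σtᵢ = 8.29 + 10.27 + 10.90 + 1.76 = 31.22.
Posterior ∝ μ^3e^(−1μ) · μ^4e^(−31.22μ) = μ^7e^(−32.22μ), i.e. Gamma(8, 32.22).
Mode = (a−1)/b = 7/32.22 ≈ 0.217.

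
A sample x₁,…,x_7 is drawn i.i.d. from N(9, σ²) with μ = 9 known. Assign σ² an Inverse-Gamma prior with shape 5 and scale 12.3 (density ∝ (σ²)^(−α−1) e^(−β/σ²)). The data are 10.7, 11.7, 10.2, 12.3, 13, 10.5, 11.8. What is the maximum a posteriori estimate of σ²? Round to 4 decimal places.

Sum of squared deviations about the known mean: SS = (10.7−9)² + (11.7−9)² + (10.2−9)² + (12.3−9)² + (13−9)² + (10.5−9)² + (11.8−9)² = 48.6.
The Normal likelihood contributes (σ²)^(−n/2) exp(−SS/(2σ²)), so the posterior is Inverse-Gamma(α + n/2, β + SS/2) = Inverse-Gamma(8.5, 36.6).
The mode of Inverse-Gamma(a, b) is b/(a+1) = 36.6/9.5 ≈ 3.8526.

σ̂²_MAP = 3.8526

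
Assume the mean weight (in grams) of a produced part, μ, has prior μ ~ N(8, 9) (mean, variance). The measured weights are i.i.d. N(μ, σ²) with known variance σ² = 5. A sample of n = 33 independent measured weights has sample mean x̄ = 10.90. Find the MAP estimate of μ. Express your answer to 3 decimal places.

n = 33, x̄ = 10.90.
For a Normal prior and Normal likelihood with known variance, the posterior is Normal; its mode equals its mean, the precision-weighted average.
Prior precision 1/σ₀² = 1/9; data precision n/σ² = 33/5 = 6.6.
μ̂ = ((1/9)·8 + 6.6·10.9) / (1/9 + 6.6) = (32773/450)/(302/45) = 32773/3020 ≈ 10.852.

μ̂_MAP = 10.852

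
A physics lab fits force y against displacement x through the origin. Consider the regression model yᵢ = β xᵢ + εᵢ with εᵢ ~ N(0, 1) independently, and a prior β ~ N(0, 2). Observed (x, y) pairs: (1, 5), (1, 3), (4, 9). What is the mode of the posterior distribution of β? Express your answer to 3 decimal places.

β̂_MAP = 2.378

log p(β | y) = −Σ(yᵢ − βxᵢ)²/(2·1) − β²/(2·2) + const.
Setting the derivative to zero: Σxᵢ(yᵢ − βxᵢ)/1 − β/2 = 0, so β = Σxᵢyᵢ / (Σxᵢ² + σ²/τ²).
Σxᵢyᵢ = 1·5 + 1·3 + 4·9 = 44; Σxᵢ² = 18; σ²/τ² = 0.5.
β̂_MAP = 44 / (18 + 0.5) = 44/18.5 ≈ 2.378.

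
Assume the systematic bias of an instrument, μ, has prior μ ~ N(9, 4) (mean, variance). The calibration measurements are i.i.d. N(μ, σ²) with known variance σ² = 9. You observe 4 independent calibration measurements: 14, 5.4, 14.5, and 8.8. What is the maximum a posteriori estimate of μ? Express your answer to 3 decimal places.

μ̂_MAP = 10.072

n = 4; x̄ = (14 + 5.4 + 14.5 + 8.8)/4 = 42.7/4 = 10.675.
For a Normal prior and Normal likelihood with known variance, the posterior is Normal; its mode equals its mean, the precision-weighted average.
Prior precision 1/σ₀² = 1/4 = 0.25; data precision n/σ² = 4/9.
μ̂ = (0.25·9 + (4/9)·10.675) / (0.25 + 4/9) = (1259/180)/(25/36) = 10.072.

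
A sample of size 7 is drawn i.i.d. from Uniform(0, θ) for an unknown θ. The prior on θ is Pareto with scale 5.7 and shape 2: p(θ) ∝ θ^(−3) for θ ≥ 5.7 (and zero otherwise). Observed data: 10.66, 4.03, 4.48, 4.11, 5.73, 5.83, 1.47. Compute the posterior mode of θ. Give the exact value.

The Uniform(0, θ) likelihood is θ^(−n) for θ ≥ max(xᵢ), zero otherwise. Here max(xᵢ) = 10.66.
Posterior ∝ θ^(−3) · θ^(−7) = θ^(−10) on θ ≥ max(5.7, 10.66) = 10.66.
This density is strictly decreasing in θ, so the posterior mode lies at the lower boundary of the support.

θ̂_MAP = 10.66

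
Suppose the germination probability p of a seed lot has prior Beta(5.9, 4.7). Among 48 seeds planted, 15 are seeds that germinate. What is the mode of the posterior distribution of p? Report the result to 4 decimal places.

p̂_MAP = 0.3516

Prior: Beta(5.9, 4.7).
Data: 15 successes in 48 trials. The binomial likelihood contributes p^15(1−p)^33, so the posterior is Beta(5.9+15, 4.7+33) = Beta(20.9, 37.7).
For Beta(a, b) with a, b > 1 the mode is (a−1)/(a+b−2) = 19.9/56.6 ≈ 0.3516.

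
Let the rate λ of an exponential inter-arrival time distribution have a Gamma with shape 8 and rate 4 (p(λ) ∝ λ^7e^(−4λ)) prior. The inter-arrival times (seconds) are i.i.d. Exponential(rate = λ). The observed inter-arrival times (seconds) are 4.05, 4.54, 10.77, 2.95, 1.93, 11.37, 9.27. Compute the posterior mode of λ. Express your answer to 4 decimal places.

The Exponential(rate=λ) likelihood is ∝ λ^n e^(−λΣtᵢ). Here n = 7 and Σtᵢ = 4.05 + 4.54 + 10.77 + 2.95 + 1.93 + 11.37 + 9.27 = 44.88.
Posterior ∝ λ^7e^(−4λ) · λ^7e^(−44.88λ) = λ^14e^(−48.88λ), i.e. Gamma(15, 48.88).
Mode = (a−1)/b = 14/48.88 ≈ 0.2864.

λ̂_MAP = 0.2864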